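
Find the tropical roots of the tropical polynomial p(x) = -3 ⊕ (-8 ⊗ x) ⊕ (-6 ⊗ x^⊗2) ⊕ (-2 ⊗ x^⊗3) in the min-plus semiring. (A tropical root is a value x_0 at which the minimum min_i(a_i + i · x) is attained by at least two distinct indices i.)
Roots: {-4, -2, 5}

Each tropical root is a break point of the lower envelope of the lines y = a_i + i · x (there are 4 lines, with slopes 0, 1, ..., 3). Only the lines that attain the minimum somewhere contribute to roots; other lines are dominated. Here the surviving (envelope) indices are i = 3, i = 2, i = 1, i = 0.
Intersections between consecutive envelope lines give the roots: for adjacent envelope indices i < j the intersection is x = (a_i − a_j) / (j − i). Reading off the sorted break points: {-4, -2, 5}.
Verification: at each break x_0, at least two indices attain the minimum of min_i(a_i + i · x_0).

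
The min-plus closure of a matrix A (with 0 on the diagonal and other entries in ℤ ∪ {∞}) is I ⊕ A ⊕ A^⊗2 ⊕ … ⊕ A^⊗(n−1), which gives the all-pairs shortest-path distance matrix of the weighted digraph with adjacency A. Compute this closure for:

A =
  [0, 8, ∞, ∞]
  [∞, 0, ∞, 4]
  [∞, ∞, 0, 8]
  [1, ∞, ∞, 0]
Closure =
  [0, 8, ∞, 12]
  [5, 0, ∞, 4]
  [9, 17, 0, 8]
  [1, 9, ∞, 0]

This is the Floyd-Warshall all-pairs shortest-path computation. For each intermediate vertex k = 0, 1, …, 3, update dist[i][j] ← min(dist[i][j], dist[i][k] + dist[k][j]). The final matrix gives, for each (i, j), the minimum total weight of any directed path from i to j (possibly empty when i = j).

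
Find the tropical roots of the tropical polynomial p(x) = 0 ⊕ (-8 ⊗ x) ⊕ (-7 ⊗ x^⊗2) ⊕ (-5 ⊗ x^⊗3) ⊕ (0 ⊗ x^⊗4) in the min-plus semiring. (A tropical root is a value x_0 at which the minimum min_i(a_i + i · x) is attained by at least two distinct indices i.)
Roots: {-5, -2, -1, 8}

Each tropical root is a break point of the lower envelope of the lines y = a_i + i · x (there are 5 lines, with slopes 0, 1, ..., 4). Only the lines that attain the minimum somewhere contribute to roots; other lines are dominated. Here the surviving (envelope) indices are i = 4, i = 3, i = 2, i = 1, i = 0.
Intersections between consecutive envelope lines give the roots: for adjacent envelope indices i < j the intersection is x = (a_i − a_j) / (j − i). Reading off the sorted break points: {-5, -2, -1, 8}.
Verification: at each break x_0, at least two indices attain the minimum of min_i(a_i + i · x_0).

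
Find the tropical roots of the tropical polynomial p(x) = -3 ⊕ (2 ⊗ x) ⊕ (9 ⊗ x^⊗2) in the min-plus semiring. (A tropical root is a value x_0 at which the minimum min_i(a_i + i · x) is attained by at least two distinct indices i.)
Roots: {-7, -5}

Each tropical root is a break point of the lower envelope of the lines y = a_i + i · x (there are 3 lines, with slopes 0, 1, ..., 2). Only the lines that attain the minimum somewhere contribute to roots; other lines are dominated. Here the surviving (envelope) indices are i = 2, i = 1, i = 0.
Intersections between consecutive envelope lines give the roots: for adjacent envelope indices i < j the intersection is x = (a_i − a_j) / (j − i). Reading off the sorted break points: {-7, -5}.
Verification: at each break x_0, at least two indices attain the minimum of min_i(a_i + i · x_0).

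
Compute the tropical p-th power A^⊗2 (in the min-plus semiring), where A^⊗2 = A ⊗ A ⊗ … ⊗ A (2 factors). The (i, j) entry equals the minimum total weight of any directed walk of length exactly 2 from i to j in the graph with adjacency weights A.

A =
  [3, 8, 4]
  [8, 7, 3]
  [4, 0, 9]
A^⊗2 =
  [6, 4, 7]
  [7, 3, 10]
  [7, 7, 3]

Each entry (A^⊗2)_ij equals the minimum over all length-2 walks i = v_0 → v_1 → … → v_2 = j of Σ_t A[v_t][v_{t+1}]. For example, for (i, j) = (0, 2) we minimise over 3 possible intermediate vertex sequences; the minimum is 7, attained along the walk 0 → 0 → 2.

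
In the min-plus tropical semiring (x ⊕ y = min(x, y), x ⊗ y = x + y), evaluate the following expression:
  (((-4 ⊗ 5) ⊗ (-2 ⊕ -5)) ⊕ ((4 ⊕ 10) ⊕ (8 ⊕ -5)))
(((-4 ⊗ 5) ⊗ (-2 ⊕ -5)) ⊕ ((4 ⊕ 10) ⊕ (8 ⊕ -5))) = -5

Expand innermost to outermost. Recall ⊕ takes the minimum of its arguments and ⊗ takes their sum. Working out the expression (((-4 ⊗ 5) ⊗ (-2 ⊕ -5)) ⊕ ((4 ⊕ 10) ⊕ (8 ⊕ -5))) gives -5.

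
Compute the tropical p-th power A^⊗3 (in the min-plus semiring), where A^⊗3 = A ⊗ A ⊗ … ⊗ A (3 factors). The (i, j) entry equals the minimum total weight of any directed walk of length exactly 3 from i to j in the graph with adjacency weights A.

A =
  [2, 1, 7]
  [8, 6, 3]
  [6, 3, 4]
A^⊗3 =
  [6, 5, 6]
  [11, 10, 9]
  [10, 9, 10]

Each entry (A^⊗3)_ij equals the minimum over all length-3 walks i = v_0 → v_1 → … → v_3 = j of Σ_t A[v_t][v_{t+1}]. For example, for (i, j) = (0, 2) we minimise over 9 possible intermediate vertex sequences; the minimum is 6, attained along the walk 0 → 0 → 1 → 2.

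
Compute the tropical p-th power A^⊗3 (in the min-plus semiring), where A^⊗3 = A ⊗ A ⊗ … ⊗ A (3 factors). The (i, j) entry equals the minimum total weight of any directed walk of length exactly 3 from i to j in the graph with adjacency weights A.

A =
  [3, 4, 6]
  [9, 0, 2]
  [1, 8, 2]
A^⊗3 =
  [7, 4, 6]
  [3, 0, 2]
  [5, 5, 6]

Each entry (A^⊗3)_ij equals the minimum over all length-3 walks i = v_0 → v_1 → … → v_3 = j of Σ_t A[v_t][v_{t+1}]. For example, for (i, j) = (0, 2) we minimise over 9 possible intermediate vertex sequences; the minimum is 6, attained along the walk 0 → 1 → 1 → 2.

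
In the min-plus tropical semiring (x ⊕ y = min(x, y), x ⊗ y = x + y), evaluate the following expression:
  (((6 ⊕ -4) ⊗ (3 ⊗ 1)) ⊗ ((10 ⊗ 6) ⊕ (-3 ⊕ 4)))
(((6 ⊕ -4) ⊗ (3 ⊗ 1)) ⊗ ((10 ⊗ 6) ⊕ (-3 ⊕ 4))) = -3

Expand innermost to outermost. Recall ⊕ takes the minimum of its arguments and ⊗ takes their sum. Working out the expression (((6 ⊕ -4) ⊗ (3 ⊗ 1)) ⊗ ((10 ⊗ 6) ⊕ (-3 ⊕ 4))) gives -3.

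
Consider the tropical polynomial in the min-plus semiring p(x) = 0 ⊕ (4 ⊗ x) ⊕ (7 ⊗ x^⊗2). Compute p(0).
p(0) = 0

A tropical monomial a ⊗ x^⊗i evaluates to a + i · x. Evaluating each term at x = 0:
  Term 0 contributes 0 + 0 · 0 = 0
  Term 1 contributes 4 + 1 · 0 = 4
  Term 2 contributes 7 + 2 · 0 = 7
p(0) = ⊕ of these = min[0, 4, 7] = 0.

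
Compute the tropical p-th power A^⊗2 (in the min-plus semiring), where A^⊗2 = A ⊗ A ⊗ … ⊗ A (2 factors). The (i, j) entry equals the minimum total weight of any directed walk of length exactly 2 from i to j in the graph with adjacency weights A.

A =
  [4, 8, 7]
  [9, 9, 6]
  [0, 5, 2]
A^⊗2 =
  [7, 12, 9]
  [6, 11, 8]
  [2, 7, 4]

Each entry (A^⊗2)_ij equals the minimum over all length-2 walks i = v_0 → v_1 → … → v_2 = j of Σ_t A[v_t][v_{t+1}]. For example, for (i, j) = (0, 2) we minimise over 3 possible intermediate vertex sequences; the minimum is 9, attained along the walk 0 → 2 → 2.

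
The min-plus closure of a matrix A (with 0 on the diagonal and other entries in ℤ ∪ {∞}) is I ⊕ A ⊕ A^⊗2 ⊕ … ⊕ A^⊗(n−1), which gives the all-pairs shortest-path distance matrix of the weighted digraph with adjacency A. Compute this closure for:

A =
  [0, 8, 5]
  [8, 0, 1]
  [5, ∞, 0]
Closure =
  [0, 8, 5]
  [6, 0, 1]
  [5, 13, 0]

This is the Floyd-Warshall all-pairs shortest-path computation. For each intermediate vertex k = 0, 1, …, 2, update dist[i][j] ← min(dist[i][j], dist[i][k] + dist[k][j]). The final matrix gives, for each (i, j), the minimum total weight of any directed path from i to j (possibly empty when i = j).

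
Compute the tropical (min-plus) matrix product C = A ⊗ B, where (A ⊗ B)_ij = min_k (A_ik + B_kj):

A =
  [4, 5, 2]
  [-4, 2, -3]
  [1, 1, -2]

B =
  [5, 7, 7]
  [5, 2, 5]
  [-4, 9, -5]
A ⊗ B =
  [-2, 7, -3]
  [-7, 3, -8]
  [-6, 3, -7]

Apply the min-plus product entry-by-entry:
  C[0][0] = min over k of (A[0][0] + B[0][0] = 4 + 5 = 9, A[0][1] + B[1][0] = 5 + 5 = 10, A[0][2] + B[2][0] = 2 + -4 = -2) = -2 (attained at k = 2)
  C[0][1] = min over k of (A[0][0] + B[0][1] = 4 + 7 = 11, A[0][1] + B[1][1] = 5 + 2 = 7, A[0][2] + B[2][1] = 2 + 9 = 11) = 7 (attained at k = 1)
  C[0][2] = min over k of (A[0][0] + B[0][2] = 4 + 7 = 11, A[0][1] + B[1][2] = 5 + 5 = 10, A[0][2] + B[2][2] = 2 + -5 = -3) = -3 (attained at k = 2)
  C[1][0] = min over k of (A[1][0] + B[0][0] = -4 + 5 = 1, A[1][1] + B[1][0] = 2 + 5 = 7, A[1][2] + B[2][0] = -3 + -4 = -7) = -7 (attained at k = 2)
  C[1][1] = min over k of (A[1][0] + B[0][1] = -4 + 7 = 3, A[1][1] + B[1][1] = 2 + 2 = 4, A[1][2] + B[2][1] = -3 + 9 = 6) = 3 (attained at k = 0)
  C[1][2] = min over k of (A[1][0] + B[0][2] = -4 + 7 = 3, A[1][1] + B[1][2] = 2 + 5 = 7, A[1][2] + B[2][2] = -3 + -5 = -8) = -8 (attained at k = 2)
  C[2][0] = min over k of (A[2][0] + B[0][0] = 1 + 5 = 6, A[2][1] + B[1][0] = 1 + 5 = 6, A[2][2] + B[2][0] = -2 + -4 = -6) = -6 (attained at k = 2)
  C[2][1] = min over k of (A[2][0] + B[0][1] = 1 + 7 = 8, A[2][1] + B[1][1] = 1 + 2 = 3, A[2][2] + B[2][1] = -2 + 9 = 7) = 3 (attained at k = 1)
  C[2][2] = min over k of (A[2][0] + B[0][2] = 1 + 7 = 8, A[2][1] + B[1][2] = 1 + 5 = 6, A[2][2] + B[2][2] = -2 + -5 = -7) = -7 (attained at k = 2)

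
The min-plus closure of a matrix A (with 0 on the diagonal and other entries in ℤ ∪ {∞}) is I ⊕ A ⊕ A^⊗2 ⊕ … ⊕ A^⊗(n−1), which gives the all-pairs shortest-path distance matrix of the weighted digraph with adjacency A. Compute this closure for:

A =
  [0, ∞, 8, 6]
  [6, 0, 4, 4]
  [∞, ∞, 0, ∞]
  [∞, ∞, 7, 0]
Closure =
  [0, ∞, 8, 6]
  [6, 0, 4, 4]
  [∞, ∞, 0, ∞]
  [∞, ∞, 7, 0]

This is the Floyd-Warshall all-pairs shortest-path computation. For each intermediate vertex k = 0, 1, …, 3, update dist[i][j] ← min(dist[i][j], dist[i][k] + dist[k][j]). The final matrix gives, for each (i, j), the minimum total weight of any directed path from i to j (possibly empty when i = j).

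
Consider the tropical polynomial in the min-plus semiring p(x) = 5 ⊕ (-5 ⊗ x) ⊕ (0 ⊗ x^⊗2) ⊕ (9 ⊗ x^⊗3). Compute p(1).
p(1) = -4

A tropical monomial a ⊗ x^⊗i evaluates to a + i · x. Evaluating each term at x = 1:
  Term 0 contributes 5 + 0 · 1 = 5
  Term 1 contributes -5 + 1 · 1 = -4
  Term 2 contributes 0 + 2 · 1 = 2
  Term 3 contributes 9 + 3 · 1 = 12
p(1) = ⊕ of these = min[5, -4, 2, 12] = -4.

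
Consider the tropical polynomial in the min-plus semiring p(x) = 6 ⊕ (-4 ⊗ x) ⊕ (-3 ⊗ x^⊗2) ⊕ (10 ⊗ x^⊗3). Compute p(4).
p(4) = 0

A tropical monomial a ⊗ x^⊗i evaluates to a + i · x. Evaluating each term at x = 4:
  Term 0 contributes 6 + 0 · 4 = 6
  Term 1 contributes -4 + 1 · 4 = 0
  Term 2 contributes -3 + 2 · 4 = 5
  Term 3 contributes 10 + 3 · 4 = 22
p(4) = ⊕ of these = min[6, 0, 5, 22] = 0.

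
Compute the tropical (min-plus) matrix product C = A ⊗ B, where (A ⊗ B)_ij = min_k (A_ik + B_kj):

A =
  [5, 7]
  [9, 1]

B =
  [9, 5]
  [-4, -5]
A ⊗ B =
  [3, 2]
  [-3, -4]

Apply the min-plus product entry-by-entry:
  C[0][0] = min over k of (A[0][0] + B[0][0] = 5 + 9 = 14, A[0][1] + B[1][0] = 7 + -4 = 3) = 3 (attained at k = 1)
  C[0][1] = min over k of (A[0][0] + B[0][1] = 5 + 5 = 10, A[0][1] + B[1][1] = 7 + -5 = 2) = 2 (attained at k = 1)
  C[1][0] = min over k of (A[1][0] + B[0][0] = 9 + 9 = 18, A[1][1] + B[1][0] = 1 + -4 = -3) = -3 (attained at k = 1)
  C[1][1] = min over k of (A[1][0] + B[0][1] = 9 + 5 = 14, A[1][1] + B[1][1] = 1 + -5 = -4) = -4 (attained at k = 1)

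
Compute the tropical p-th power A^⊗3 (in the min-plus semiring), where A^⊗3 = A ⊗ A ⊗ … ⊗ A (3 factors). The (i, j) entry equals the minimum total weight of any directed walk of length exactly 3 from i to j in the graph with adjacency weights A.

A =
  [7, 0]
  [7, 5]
A^⊗3 =
  [12, 7]
  [14, 12]

Each entry (A^⊗3)_ij equals the minimum over all length-3 walks i = v_0 → v_1 → … → v_3 = j of Σ_t A[v_t][v_{t+1}]. For example, for (i, j) = (0, 1) we minimise over 4 possible intermediate vertex sequences; the minimum is 7, attained along the walk 0 → 1 → 0 → 1.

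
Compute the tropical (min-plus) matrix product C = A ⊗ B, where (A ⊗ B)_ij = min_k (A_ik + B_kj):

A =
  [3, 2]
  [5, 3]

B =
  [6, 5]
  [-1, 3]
A ⊗ B =
  [1, 5]
  [2, 6]

Apply the min-plus product entry-by-entry:
  C[0][0] = min over k of (A[0][0] + B[0][0] = 3 + 6 = 9, A[0][1] + B[1][0] = 2 + -1 = 1) = 1 (attained at k = 1)
  C[0][1] = min over k of (A[0][0] + B[0][1] = 3 + 5 = 8, A[0][1] + B[1][1] = 2 + 3 = 5) = 5 (attained at k = 1)
  C[1][0] = min over k of (A[1][0] + B[0][0] = 5 + 6 = 11, A[1][1] + B[1][0] = 3 + -1 = 2) = 2 (attained at k = 1)
  C[1][1] = min over k of (A[1][0] + B[0][1] = 5 + 5 = 10, A[1][1] + B[1][1] = 3 + 3 = 6) = 6 (attained at k = 1)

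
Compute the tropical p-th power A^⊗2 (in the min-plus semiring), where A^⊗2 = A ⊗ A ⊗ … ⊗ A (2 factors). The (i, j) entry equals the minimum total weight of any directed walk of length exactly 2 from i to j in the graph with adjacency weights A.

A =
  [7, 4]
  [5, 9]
A^⊗2 =
  [9, 11]
  [12, 9]

Each entry (A^⊗2)_ij equals the minimum over all length-2 walks i = v_0 → v_1 → … → v_2 = j of Σ_t A[v_t][v_{t+1}]. For example, for (i, j) = (0, 1) we minimise over 2 possible intermediate vertex sequences; the minimum is 11, attained along the walk 0 → 0 → 1.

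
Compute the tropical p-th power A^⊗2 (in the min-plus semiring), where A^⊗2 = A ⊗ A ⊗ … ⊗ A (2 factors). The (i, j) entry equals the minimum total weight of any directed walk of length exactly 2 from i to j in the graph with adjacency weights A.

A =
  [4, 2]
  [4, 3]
A^⊗2 =
  [6, 5]
  [7, 6]

Each entry (A^⊗2)_ij equals the minimum over all length-2 walks i = v_0 → v_1 → … → v_2 = j of Σ_t A[v_t][v_{t+1}]. For example, for (i, j) = (0, 1) we minimise over 2 possible intermediate vertex sequences; the minimum is 5, attained along the walk 0 → 1 → 1.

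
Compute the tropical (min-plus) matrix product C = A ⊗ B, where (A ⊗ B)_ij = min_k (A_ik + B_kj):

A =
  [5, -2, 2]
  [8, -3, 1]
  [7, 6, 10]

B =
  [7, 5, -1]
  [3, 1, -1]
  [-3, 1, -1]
A ⊗ B =
  [-1, -1, -3]
  [-2, -2, -4]
  [7, 7, 5]

Apply the min-plus product entry-by-entry:
  C[0][0] = min over k of (A[0][0] + B[0][0] = 5 + 7 = 12, A[0][1] + B[1][0] = -2 + 3 = 1, A[0][2] + B[2][0] = 2 + -3 = -1) = -1 (attained at k = 2)
  C[0][1] = min over k of (A[0][0] + B[0][1] = 5 + 5 = 10, A[0][1] + B[1][1] = -2 + 1 = -1, A[0][2] + B[2][1] = 2 + 1 = 3) = -1 (attained at k = 1)
  C[0][2] = min over k of (A[0][0] + B[0][2] = 5 + -1 = 4, A[0][1] + B[1][2] = -2 + -1 = -3, A[0][2] + B[2][2] = 2 + -1 = 1) = -3 (attained at k = 1)
  C[1][0] = min over k of (A[1][0] + B[0][0] = 8 + 7 = 15, A[1][1] + B[1][0] = -3 + 3 = 0, A[1][2] + B[2][0] = 1 + -3 = -2) = -2 (attained at k = 2)
  C[1][1] = min over k of (A[1][0] + B[0][1] = 8 + 5 = 13, A[1][1] + B[1][1] = -3 + 1 = -2, A[1][2] + B[2][1] = 1 + 1 = 2) = -2 (attained at k = 1)
  C[1][2] = min over k of (A[1][0] + B[0][2] = 8 + -1 = 7, A[1][1] + B[1][2] = -3 + -1 = -4, A[1][2] + B[2][2] = 1 + -1 = 0) = -4 (attained at k = 1)
  C[2][0] = min over k of (A[2][0] + B[0][0] = 7 + 7 = 14, A[2][1] + B[1][0] = 6 + 3 = 9, A[2][2] + B[2][0] = 10 + -3 = 7) = 7 (attained at k = 2)
  C[2][1] = min over k of (A[2][0] + B[0][1] = 7 + 5 = 12, A[2][1] + B[1][1] = 6 + 1 = 7, A[2][2] + B[2][1] = 10 + 1 = 11) = 7 (attained at k = 1)
  C[2][2] = min over k of (A[2][0] + B[0][2] = 7 + -1 = 6, A[2][1] + B[1][2] = 6 + -1 = 5, A[2][2] + B[2][2] = 10 + -1 = 9) = 5 (attained at k = 1)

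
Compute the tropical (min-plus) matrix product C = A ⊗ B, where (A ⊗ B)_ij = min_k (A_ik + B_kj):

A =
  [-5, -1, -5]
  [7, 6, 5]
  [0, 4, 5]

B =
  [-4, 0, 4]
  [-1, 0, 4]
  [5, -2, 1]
A ⊗ B =
  [-9, -7, -4]
  [3, 3, 6]
  [-4, 0, 4]

Apply the min-plus product entry-by-entry:
  C[0][0] = min over k of (A[0][0] + B[0][0] = -5 + -4 = -9, A[0][1] + B[1][0] = -1 + -1 = -2, A[0][2] + B[2][0] = -5 + 5 = 0) = -9 (attained at k = 0)
  C[0][1] = min over k of (A[0][0] + B[0][1] = -5 + 0 = -5, A[0][1] + B[1][1] = -1 + 0 = -1, A[0][2] + B[2][1] = -5 + -2 = -7) = -7 (attained at k = 2)
  C[0][2] = min over k of (A[0][0] + B[0][2] = -5 + 4 = -1, A[0][1] + B[1][2] = -1 + 4 = 3, A[0][2] + B[2][2] = -5 + 1 = -4) = -4 (attained at k = 2)
  C[1][0] = min over k of (A[1][0] + B[0][0] = 7 + -4 = 3, A[1][1] + B[1][0] = 6 + -1 = 5, A[1][2] + B[2][0] = 5 + 5 = 10) = 3 (attained at k = 0)
  C[1][1] = min over k of (A[1][0] + B[0][1] = 7 + 0 = 7, A[1][1] + B[1][1] = 6 + 0 = 6, A[1][2] + B[2][1] = 5 + -2 = 3) = 3 (attained at k = 2)
  C[1][2] = min over k of (A[1][0] + B[0][2] = 7 + 4 = 11, A[1][1] + B[1][2] = 6 + 4 = 10, A[1][2] + B[2][2] = 5 + 1 = 6) = 6 (attained at k = 2)
  C[2][0] = min over k of (A[2][0] + B[0][0] = 0 + -4 = -4, A[2][1] + B[1][0] = 4 + -1 = 3, A[2][2] + B[2][0] = 5 + 5 = 10) = -4 (attained at k = 0)
  C[2][1] = min over k of (A[2][0] + B[0][1] = 0 + 0 = 0, A[2][1] + B[1][1] = 4 + 0 = 4, A[2][2] + B[2][1] = 5 + -2 = 3) = 0 (attained at k = 0)
  C[2][2] = min over k of (A[2][0] + B[0][2] = 0 + 4 = 4, A[2][1] + B[1][2] = 4 + 4 = 8, A[2][2] + B[2][2] = 5 + 1 = 6) = 4 (attained at k = 0)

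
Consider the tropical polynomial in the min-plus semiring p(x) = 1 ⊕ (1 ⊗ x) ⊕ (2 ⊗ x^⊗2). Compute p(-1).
p(-1) = 0

A tropical monomial a ⊗ x^⊗i evaluates to a + i · x. Evaluating each term at x = -1:
  Term 0 contributes 1 + 0 · -1 = 1
  Term 1 contributes 1 + 1 · -1 = 0
  Term 2 contributes 2 + 2 · -1 = 0
p(-1) = ⊕ of these = min[1, 0, 0] = 0.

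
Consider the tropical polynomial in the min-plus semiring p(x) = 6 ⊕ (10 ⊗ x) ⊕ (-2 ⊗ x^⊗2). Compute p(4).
p(4) = 6

A tropical monomial a ⊗ x^⊗i evaluates to a + i · x. Evaluating each term at x = 4:
  Term 0 contributes 6 + 0 · 4 = 6
  Term 1 contributes 10 + 1 · 4 = 14
  Term 2 contributes -2 + 2 · 4 = 6
p(4) = ⊕ of these = min[6, 14, 6] = 6.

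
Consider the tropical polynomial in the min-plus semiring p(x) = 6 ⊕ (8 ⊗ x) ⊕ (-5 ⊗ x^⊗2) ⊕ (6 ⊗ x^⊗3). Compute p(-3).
p(-3) = -11

A tropical monomial a ⊗ x^⊗i evaluates to a + i · x. Evaluating each term at x = -3:
  Term 0 contributes 6 + 0 · -3 = 6
  Term 1 contributes 8 + 1 · -3 = 5
  Term 2 contributes -5 + 2 · -3 = -11
  Term 3 contributes 6 + 3 · -3 = -3
p(-3) = ⊕ of these = min[6, 5, -11, -3] = -11.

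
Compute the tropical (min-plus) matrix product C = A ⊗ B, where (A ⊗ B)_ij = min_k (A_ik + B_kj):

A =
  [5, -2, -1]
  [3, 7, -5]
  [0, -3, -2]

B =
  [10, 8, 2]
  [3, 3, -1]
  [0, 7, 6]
A ⊗ B =
  [-1, 1, -3]
  [-5, 2, 1]
  [-2, 0, -4]

Apply the min-plus product entry-by-entry:
  C[0][0] = min over k of (A[0][0] + B[0][0] = 5 + 10 = 15, A[0][1] + B[1][0] = -2 + 3 = 1, A[0][2] + B[2][0] = -1 + 0 = -1) = -1 (attained at k = 2)
  C[0][1] = min over k of (A[0][0] + B[0][1] = 5 + 8 = 13, A[0][1] + B[1][1] = -2 + 3 = 1, A[0][2] + B[2][1] = -1 + 7 = 6) = 1 (attained at k = 1)
  C[0][2] = min over k of (A[0][0] + B[0][2] = 5 + 2 = 7, A[0][1] + B[1][2] = -2 + -1 = -3, A[0][2] + B[2][2] = -1 + 6 = 5) = -3 (attained at k = 1)
  C[1][0] = min over k of (A[1][0] + B[0][0] = 3 + 10 = 13, A[1][1] + B[1][0] = 7 + 3 = 10, A[1][2] + B[2][0] = -5 + 0 = -5) = -5 (attained at k = 2)
  C[1][1] = min over k of (A[1][0] + B[0][1] = 3 + 8 = 11, A[1][1] + B[1][1] = 7 + 3 = 10, A[1][2] + B[2][1] = -5 + 7 = 2) = 2 (attained at k = 2)
  C[1][2] = min over k of (A[1][0] + B[0][2] = 3 + 2 = 5, A[1][1] + B[1][2] = 7 + -1 = 6, A[1][2] + B[2][2] = -5 + 6 = 1) = 1 (attained at k = 2)
  C[2][0] = min over k of (A[2][0] + B[0][0] = 0 + 10 = 10, A[2][1] + B[1][0] = -3 + 3 = 0, A[2][2] + B[2][0] = -2 + 0 = -2) = -2 (attained at k = 2)
  C[2][1] = min over k of (A[2][0] + B[0][1] = 0 + 8 = 8, A[2][1] + B[1][1] = -3 + 3 = 0, A[2][2] + B[2][1] = -2 + 7 = 5) = 0 (attained at k = 1)
  C[2][2] = min over k of (A[2][0] + B[0][2] = 0 + 2 = 2, A[2][1] + B[1][2] = -3 + -1 = -4, A[2][2] + B[2][2] = -2 + 6 = 4) = -4 (attained at k = 1)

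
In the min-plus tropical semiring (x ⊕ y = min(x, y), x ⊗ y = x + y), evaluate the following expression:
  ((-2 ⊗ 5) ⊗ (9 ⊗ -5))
((-2 ⊗ 5) ⊗ (9 ⊗ -5)) = 7

Expand innermost to outermost. Recall ⊕ takes the minimum of its arguments and ⊗ takes their sum. Working out the expression ((-2 ⊗ 5) ⊗ (9 ⊗ -5)) gives 7.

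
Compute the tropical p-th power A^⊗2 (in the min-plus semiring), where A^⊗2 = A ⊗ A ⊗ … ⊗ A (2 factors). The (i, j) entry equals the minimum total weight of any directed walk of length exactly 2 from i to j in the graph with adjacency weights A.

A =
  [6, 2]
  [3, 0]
A^⊗2 =
  [5, 2]
  [3, 0]

Each entry (A^⊗2)_ij equals the minimum over all length-2 walks i = v_0 → v_1 → … → v_2 = j of Σ_t A[v_t][v_{t+1}]. For example, for (i, j) = (0, 1) we minimise over 2 possible intermediate vertex sequences; the minimum is 2, attained along the walk 0 → 1 → 1.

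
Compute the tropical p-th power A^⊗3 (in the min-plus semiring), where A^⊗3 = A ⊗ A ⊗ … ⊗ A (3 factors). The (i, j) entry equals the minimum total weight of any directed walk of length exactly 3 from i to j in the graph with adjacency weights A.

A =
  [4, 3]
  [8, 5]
A^⊗3 =
  [12, 11]
  [16, 15]

Each entry (A^⊗3)_ij equals the minimum over all length-3 walks i = v_0 → v_1 → … → v_3 = j of Σ_t A[v_t][v_{t+1}]. For example, for (i, j) = (0, 1) we minimise over 4 possible intermediate vertex sequences; the minimum is 11, attained along the walk 0 → 0 → 0 → 1.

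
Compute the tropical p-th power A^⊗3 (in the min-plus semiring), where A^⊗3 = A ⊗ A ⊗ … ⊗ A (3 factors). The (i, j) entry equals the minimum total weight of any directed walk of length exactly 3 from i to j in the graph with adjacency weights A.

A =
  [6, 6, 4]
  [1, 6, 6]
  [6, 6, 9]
A^⊗3 =
  [11, 13, 11]
  [8, 11, 11]
  [13, 13, 11]

Each entry (A^⊗3)_ij equals the minimum over all length-3 walks i = v_0 → v_1 → … → v_3 = j of Σ_t A[v_t][v_{t+1}]. For example, for (i, j) = (0, 2) we minimise over 9 possible intermediate vertex sequences; the minimum is 11, attained along the walk 0 → 1 → 0 → 2.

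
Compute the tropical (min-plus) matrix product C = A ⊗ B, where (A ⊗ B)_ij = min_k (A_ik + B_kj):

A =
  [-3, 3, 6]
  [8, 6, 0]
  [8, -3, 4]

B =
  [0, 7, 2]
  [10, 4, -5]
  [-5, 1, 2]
A ⊗ B =
  [-3, 4, -2]
  [-5, 1, 1]
  [-1, 1, -8]

Apply the min-plus product entry-by-entry:
  C[0][0] = min over k of (A[0][0] + B[0][0] = -3 + 0 = -3, A[0][1] + B[1][0] = 3 + 10 = 13, A[0][2] + B[2][0] = 6 + -5 = 1) = -3 (attained at k = 0)
  C[0][1] = min over k of (A[0][0] + B[0][1] = -3 + 7 = 4, A[0][1] + B[1][1] = 3 + 4 = 7, A[0][2] + B[2][1] = 6 + 1 = 7) = 4 (attained at k = 0)
  C[0][2] = min over k of (A[0][0] + B[0][2] = -3 + 2 = -1, A[0][1] + B[1][2] = 3 + -5 = -2, A[0][2] + B[2][2] = 6 + 2 = 8) = -2 (attained at k = 1)
  C[1][0] = min over k of (A[1][0] + B[0][0] = 8 + 0 = 8, A[1][1] + B[1][0] = 6 + 10 = 16, A[1][2] + B[2][0] = 0 + -5 = -5) = -5 (attained at k = 2)
  C[1][1] = min over k of (A[1][0] + B[0][1] = 8 + 7 = 15, A[1][1] + B[1][1] = 6 + 4 = 10, A[1][2] + B[2][1] = 0 + 1 = 1) = 1 (attained at k = 2)
  C[1][2] = min over k of (A[1][0] + B[0][2] = 8 + 2 = 10, A[1][1] + B[1][2] = 6 + -5 = 1, A[1][2] + B[2][2] = 0 + 2 = 2) = 1 (attained at k = 1)
  C[2][0] = min over k of (A[2][0] + B[0][0] = 8 + 0 = 8, A[2][1] + B[1][0] = -3 + 10 = 7, A[2][2] + B[2][0] = 4 + -5 = -1) = -1 (attained at k = 2)
  C[2][1] = min over k of (A[2][0] + B[0][1] = 8 + 7 = 15, A[2][1] + B[1][1] = -3 + 4 = 1, A[2][2] + B[2][1] = 4 + 1 = 5) = 1 (attained at k = 1)
  C[2][2] = min over k of (A[2][0] + B[0][2] = 8 + 2 = 10, A[2][1] + B[1][2] = -3 + -5 = -8, A[2][2] + B[2][2] = 4 + 2 = 6) = -8 (attained at k = 1)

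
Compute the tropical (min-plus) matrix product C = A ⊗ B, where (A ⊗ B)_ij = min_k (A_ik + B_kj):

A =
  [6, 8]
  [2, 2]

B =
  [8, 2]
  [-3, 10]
A ⊗ B =
  [5, 8]
  [-1, 4]

Apply the min-plus product entry-by-entry:
  C[0][0] = min over k of (A[0][0] + B[0][0] = 6 + 8 = 14, A[0][1] + B[1][0] = 8 + -3 = 5) = 5 (attained at k = 1)
  C[0][1] = min over k of (A[0][0] + B[0][1] = 6 + 2 = 8, A[0][1] + B[1][1] = 8 + 10 = 18) = 8 (attained at k = 0)
  C[1][0] = min over k of (A[1][0] + B[0][0] = 2 + 8 = 10, A[1][1] + B[1][0] = 2 + -3 = -1) = -1 (attained at k = 1)
  C[1][1] = min over k of (A[1][0] + B[0][1] = 2 + 2 = 4, A[1][1] + B[1][1] = 2 + 10 = 12) = 4 (attained at k = 0)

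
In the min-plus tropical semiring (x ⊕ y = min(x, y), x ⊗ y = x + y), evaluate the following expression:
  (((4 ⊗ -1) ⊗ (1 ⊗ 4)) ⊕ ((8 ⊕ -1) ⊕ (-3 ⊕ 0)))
(((4 ⊗ -1) ⊗ (1 ⊗ 4)) ⊕ ((8 ⊕ -1) ⊕ (-3 ⊕ 0))) = -3

Expand innermost to outermost. Recall ⊕ takes the minimum of its arguments and ⊗ takes their sum. Working out the expression (((4 ⊗ -1) ⊗ (1 ⊗ 4)) ⊕ ((8 ⊕ -1) ⊕ (-3 ⊕ 0))) gives -3.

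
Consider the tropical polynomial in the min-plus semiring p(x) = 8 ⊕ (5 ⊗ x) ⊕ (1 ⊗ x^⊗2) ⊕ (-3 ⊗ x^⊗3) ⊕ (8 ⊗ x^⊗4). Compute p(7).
p(7) = 8

A tropical monomial a ⊗ x^⊗i evaluates to a + i · x. Evaluating each term at x = 7:
  Term 0 contributes 8 + 0 · 7 = 8
  Term 1 contributes 5 + 1 · 7 = 12
  Term 2 contributes 1 + 2 · 7 = 15
  Term 3 contributes -3 + 3 · 7 = 18
  Term 4 contributes 8 + 4 · 7 = 36
p(7) = ⊕ of these = min[8, 12, 15, 18, 36] = 8.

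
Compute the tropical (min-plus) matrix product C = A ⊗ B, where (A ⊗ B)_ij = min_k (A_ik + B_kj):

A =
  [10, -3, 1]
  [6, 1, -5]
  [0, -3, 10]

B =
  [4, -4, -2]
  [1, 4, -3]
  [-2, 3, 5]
A ⊗ B =
  [-2, 1, -6]
  [-7, -2, -2]
  [-2, -4, -6]

Apply the min-plus product entry-by-entry:
  C[0][0] = min over k of (A[0][0] + B[0][0] = 10 + 4 = 14, A[0][1] + B[1][0] = -3 + 1 = -2, A[0][2] + B[2][0] = 1 + -2 = -1) = -2 (attained at k = 1)
  C[0][1] = min over k of (A[0][0] + B[0][1] = 10 + -4 = 6, A[0][1] + B[1][1] = -3 + 4 = 1, A[0][2] + B[2][1] = 1 + 3 = 4) = 1 (attained at k = 1)
  C[0][2] = min over k of (A[0][0] + B[0][2] = 10 + -2 = 8, A[0][1] + B[1][2] = -3 + -3 = -6, A[0][2] + B[2][2] = 1 + 5 = 6) = -6 (attained at k = 1)
  C[1][0] = min over k of (A[1][0] + B[0][0] = 6 + 4 = 10, A[1][1] + B[1][0] = 1 + 1 = 2, A[1][2] + B[2][0] = -5 + -2 = -7) = -7 (attained at k = 2)
  C[1][1] = min over k of (A[1][0] + B[0][1] = 6 + -4 = 2, A[1][1] + B[1][1] = 1 + 4 = 5, A[1][2] + B[2][1] = -5 + 3 = -2) = -2 (attained at k = 2)
  C[1][2] = min over k of (A[1][0] + B[0][2] = 6 + -2 = 4, A[1][1] + B[1][2] = 1 + -3 = -2, A[1][2] + B[2][2] = -5 + 5 = 0) = -2 (attained at k = 1)
  C[2][0] = min over k of (A[2][0] + B[0][0] = 0 + 4 = 4, A[2][1] + B[1][0] = -3 + 1 = -2, A[2][2] + B[2][0] = 10 + -2 = 8) = -2 (attained at k = 1)
  C[2][1] = min over k of (A[2][0] + B[0][1] = 0 + -4 = -4, A[2][1] + B[1][1] = -3 + 4 = 1, A[2][2] + B[2][1] = 10 + 3 = 13) = -4 (attained at k = 0)
  C[2][2] = min over k of (A[2][0] + B[0][2] = 0 + -2 = -2, A[2][1] + B[1][2] = -3 + -3 = -6, A[2][2] + B[2][2] = 10 + 5 = 15) = -6 (attained at k = 1)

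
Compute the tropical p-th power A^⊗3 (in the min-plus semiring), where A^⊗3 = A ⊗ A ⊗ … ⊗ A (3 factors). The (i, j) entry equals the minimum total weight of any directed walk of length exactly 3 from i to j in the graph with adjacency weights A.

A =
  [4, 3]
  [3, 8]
A^⊗3 =
  [10, 9]
  [9, 10]

Each entry (A^⊗3)_ij equals the minimum over all length-3 walks i = v_0 → v_1 → … → v_3 = j of Σ_t A[v_t][v_{t+1}]. For example, for (i, j) = (0, 1) we minimise over 4 possible intermediate vertex sequences; the minimum is 9, attained along the walk 0 → 1 → 0 → 1.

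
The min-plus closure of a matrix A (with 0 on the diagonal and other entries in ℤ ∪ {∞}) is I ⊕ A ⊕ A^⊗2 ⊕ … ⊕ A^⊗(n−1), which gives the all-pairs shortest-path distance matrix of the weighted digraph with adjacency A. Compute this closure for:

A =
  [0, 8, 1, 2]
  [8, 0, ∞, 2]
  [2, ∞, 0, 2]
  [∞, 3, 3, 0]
Closure =
  [0, 5, 1, 2]
  [7, 0, 5, 2]
  [2, 5, 0, 2]
  [5, 3, 3, 0]

This is the Floyd-Warshall all-pairs shortest-path computation. For each intermediate vertex k = 0, 1, …, 3, update dist[i][j] ← min(dist[i][j], dist[i][k] + dist[k][j]). The final matrix gives, for each (i, j), the minimum total weight of any directed path from i to j (possibly empty when i = j).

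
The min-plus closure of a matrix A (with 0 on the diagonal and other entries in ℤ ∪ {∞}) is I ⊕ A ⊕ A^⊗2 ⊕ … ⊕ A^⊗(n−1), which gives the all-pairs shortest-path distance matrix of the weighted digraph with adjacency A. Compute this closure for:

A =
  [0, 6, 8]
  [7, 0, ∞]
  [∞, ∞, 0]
Closure =
  [0, 6, 8]
  [7, 0, 15]
  [∞, ∞, 0]

This is the Floyd-Warshall all-pairs shortest-path computation. For each intermediate vertex k = 0, 1, …, 2, update dist[i][j] ← min(dist[i][j], dist[i][k] + dist[k][j]). The final matrix gives, for each (i, j), the minimum total weight of any directed path from i to j (possibly empty when i = j).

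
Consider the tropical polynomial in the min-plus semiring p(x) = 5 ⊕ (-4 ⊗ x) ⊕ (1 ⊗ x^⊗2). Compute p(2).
p(2) = -2

A tropical monomial a ⊗ x^⊗i evaluates to a + i · x. Evaluating each term at x = 2:
  Term 0 contributes 5 + 0 · 2 = 5
  Term 1 contributes -4 + 1 · 2 = -2
  Term 2 contributes 1 + 2 · 2 = 5
p(2) = ⊕ of these = min[5, -2, 5] = -2.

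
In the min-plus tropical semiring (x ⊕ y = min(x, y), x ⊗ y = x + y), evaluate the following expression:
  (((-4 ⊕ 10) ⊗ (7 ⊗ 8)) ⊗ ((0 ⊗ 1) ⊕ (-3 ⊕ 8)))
(((-4 ⊕ 10) ⊗ (7 ⊗ 8)) ⊗ ((0 ⊗ 1) ⊕ (-3 ⊕ 8))) = 8

Expand innermost to outermost. Recall ⊕ takes the minimum of its arguments and ⊗ takes their sum. Working out the expression (((-4 ⊕ 10) ⊗ (7 ⊗ 8)) ⊗ ((0 ⊗ 1) ⊕ (-3 ⊕ 8))) gives 8.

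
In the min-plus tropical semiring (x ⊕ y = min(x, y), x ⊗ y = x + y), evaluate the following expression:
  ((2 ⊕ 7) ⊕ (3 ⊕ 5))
((2 ⊕ 7) ⊕ (3 ⊕ 5)) = 2

Expand innermost to outermost. Recall ⊕ takes the minimum of its arguments and ⊗ takes their sum. Working out the expression ((2 ⊕ 7) ⊕ (3 ⊕ 5)) gives 2.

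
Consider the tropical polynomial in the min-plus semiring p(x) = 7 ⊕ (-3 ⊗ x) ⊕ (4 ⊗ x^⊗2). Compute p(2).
p(2) = -1

A tropical monomial a ⊗ x^⊗i evaluates to a + i · x. Evaluating each term at x = 2:
  Term 0 contributes 7 + 0 · 2 = 7
  Term 1 contributes -3 + 1 · 2 = -1
  Term 2 contributes 4 + 2 · 2 = 8
p(2) = ⊕ of these = min[7, -1, 8] = -1.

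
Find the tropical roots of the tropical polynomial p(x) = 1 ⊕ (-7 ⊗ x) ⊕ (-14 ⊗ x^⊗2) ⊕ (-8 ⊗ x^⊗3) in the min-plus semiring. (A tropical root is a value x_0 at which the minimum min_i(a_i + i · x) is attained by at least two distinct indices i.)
Roots: {-6, 7, 8}

Each tropical root is a break point of the lower envelope of the lines y = a_i + i · x (there are 4 lines, with slopes 0, 1, ..., 3). Only the lines that attain the minimum somewhere contribute to roots; other lines are dominated. Here the surviving (envelope) indices are i = 3, i = 2, i = 1, i = 0.
Intersections between consecutive envelope lines give the roots: for adjacent envelope indices i < j the intersection is x = (a_i − a_j) / (j − i). Reading off the sorted break points: {-6, 7, 8}.
Verification: at each break x_0, at least two indices attain the minimum of min_i(a_i + i · x_0).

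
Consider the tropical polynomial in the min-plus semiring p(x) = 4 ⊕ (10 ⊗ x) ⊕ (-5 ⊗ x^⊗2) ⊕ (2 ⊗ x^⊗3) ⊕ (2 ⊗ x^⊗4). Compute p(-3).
p(-3) = -11

A tropical monomial a ⊗ x^⊗i evaluates to a + i · x. Evaluating each term at x = -3:
  Term 0 contributes 4 + 0 · -3 = 4
  Term 1 contributes 10 + 1 · -3 = 7
  Term 2 contributes -5 + 2 · -3 = -11
  Term 3 contributes 2 + 3 · -3 = -7
  Term 4 contributes 2 + 4 · -3 = -10
p(-3) = ⊕ of these = min[4, 7, -11, -7, -10] = -11.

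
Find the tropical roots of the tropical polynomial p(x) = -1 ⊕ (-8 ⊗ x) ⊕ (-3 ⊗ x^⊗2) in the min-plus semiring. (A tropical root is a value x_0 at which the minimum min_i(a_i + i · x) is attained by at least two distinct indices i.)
Roots: {-5, 7}

Each tropical root is a break point of the lower envelope of the lines y = a_i + i · x (there are 3 lines, with slopes 0, 1, ..., 2). Only the lines that attain the minimum somewhere contribute to roots; other lines are dominated. Here the surviving (envelope) indices are i = 2, i = 1, i = 0.
Intersections between consecutive envelope lines give the roots: for adjacent envelope indices i < j the intersection is x = (a_i − a_j) / (j − i). Reading off the sorted break points: {-5, 7}.
Verification: at each break x_0, at least two indices attain the minimum of min_i(a_i + i · x_0).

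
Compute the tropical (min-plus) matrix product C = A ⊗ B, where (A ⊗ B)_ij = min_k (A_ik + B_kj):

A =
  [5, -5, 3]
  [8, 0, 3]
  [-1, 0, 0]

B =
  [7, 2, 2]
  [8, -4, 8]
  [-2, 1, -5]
A ⊗ B =
  [1, -9, -2]
  [1, -4, -2]
  [-2, -4, -5]

Apply the min-plus product entry-by-entry:
  C[0][0] = min over k of (A[0][0] + B[0][0] = 5 + 7 = 12, A[0][1] + B[1][0] = -5 + 8 = 3, A[0][2] + B[2][0] = 3 + -2 = 1) = 1 (attained at k = 2)
  C[0][1] = min over k of (A[0][0] + B[0][1] = 5 + 2 = 7, A[0][1] + B[1][1] = -5 + -4 = -9, A[0][2] + B[2][1] = 3 + 1 = 4) = -9 (attained at k = 1)
  C[0][2] = min over k of (A[0][0] + B[0][2] = 5 + 2 = 7, A[0][1] + B[1][2] = -5 + 8 = 3, A[0][2] + B[2][2] = 3 + -5 = -2) = -2 (attained at k = 2)
  C[1][0] = min over k of (A[1][0] + B[0][0] = 8 + 7 = 15, A[1][1] + B[1][0] = 0 + 8 = 8, A[1][2] + B[2][0] = 3 + -2 = 1) = 1 (attained at k = 2)
  C[1][1] = min over k of (A[1][0] + B[0][1] = 8 + 2 = 10, A[1][1] + B[1][1] = 0 + -4 = -4, A[1][2] + B[2][1] = 3 + 1 = 4) = -4 (attained at k = 1)
  C[1][2] = min over k of (A[1][0] + B[0][2] = 8 + 2 = 10, A[1][1] + B[1][2] = 0 + 8 = 8, A[1][2] + B[2][2] = 3 + -5 = -2) = -2 (attained at k = 2)
  C[2][0] = min over k of (A[2][0] + B[0][0] = -1 + 7 = 6, A[2][1] + B[1][0] = 0 + 8 = 8, A[2][2] + B[2][0] = 0 + -2 = -2) = -2 (attained at k = 2)
  C[2][1] = min over k of (A[2][0] + B[0][1] = -1 + 2 = 1, A[2][1] + B[1][1] = 0 + -4 = -4, A[2][2] + B[2][1] = 0 + 1 = 1) = -4 (attained at k = 1)
  C[2][2] = min over k of (A[2][0] + B[0][2] = -1 + 2 = 1, A[2][1] + B[1][2] = 0 + 8 = 8, A[2][2] + B[2][2] = 0 + -5 = -5) = -5 (attained at k = 2)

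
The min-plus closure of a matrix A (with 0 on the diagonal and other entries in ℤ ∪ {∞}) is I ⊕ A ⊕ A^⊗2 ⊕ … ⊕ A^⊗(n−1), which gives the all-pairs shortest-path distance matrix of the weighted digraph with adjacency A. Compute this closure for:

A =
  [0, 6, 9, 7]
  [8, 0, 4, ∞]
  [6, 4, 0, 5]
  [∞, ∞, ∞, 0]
Closure =
  [0, 6, 9, 7]
  [8, 0, 4, 9]
  [6, 4, 0, 5]
  [∞, ∞, ∞, 0]

This is the Floyd-Warshall all-pairs shortest-path computation. For each intermediate vertex k = 0, 1, …, 3, update dist[i][j] ← min(dist[i][j], dist[i][k] + dist[k][j]). The final matrix gives, for each (i, j), the minimum total weight of any directed path from i to j (possibly empty when i = j).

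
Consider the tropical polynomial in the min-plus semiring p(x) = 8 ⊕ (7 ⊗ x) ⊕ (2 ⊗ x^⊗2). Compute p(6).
p(6) = 8

A tropical monomial a ⊗ x^⊗i evaluates to a + i · x. Evaluating each term at x = 6:
  Term 0 contributes 8 + 0 · 6 = 8
  Term 1 contributes 7 + 1 · 6 = 13
  Term 2 contributes 2 + 2 · 6 = 14
p(6) = ⊕ of these = min[8, 13, 14] = 8.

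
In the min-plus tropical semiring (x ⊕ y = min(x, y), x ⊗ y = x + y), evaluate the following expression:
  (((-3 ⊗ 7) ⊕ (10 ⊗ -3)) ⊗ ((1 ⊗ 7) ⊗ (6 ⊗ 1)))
(((-3 ⊗ 7) ⊕ (10 ⊗ -3)) ⊗ ((1 ⊗ 7) ⊗ (6 ⊗ 1))) = 19

Expand innermost to outermost. Recall ⊕ takes the minimum of its arguments and ⊗ takes their sum. Working out the expression (((-3 ⊗ 7) ⊕ (10 ⊗ -3)) ⊗ ((1 ⊗ 7) ⊗ (6 ⊗ 1))) gives 19.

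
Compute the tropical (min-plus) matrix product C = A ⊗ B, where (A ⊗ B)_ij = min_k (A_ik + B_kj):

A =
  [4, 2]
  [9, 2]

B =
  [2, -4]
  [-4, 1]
A ⊗ B =
  [-2, 0]
  [-2, 3]

Apply the min-plus product entry-by-entry:
  C[0][0] = min over k of (A[0][0] + B[0][0] = 4 + 2 = 6, A[0][1] + B[1][0] = 2 + -4 = -2) = -2 (attained at k = 1)
  C[0][1] = min over k of (A[0][0] + B[0][1] = 4 + -4 = 0, A[0][1] + B[1][1] = 2 + 1 = 3) = 0 (attained at k = 0)
  C[1][0] = min over k of (A[1][0] + B[0][0] = 9 + 2 = 11, A[1][1] + B[1][0] = 2 + -4 = -2) = -2 (attained at k = 1)
  C[1][1] = min over k of (A[1][0] + B[0][1] = 9 + -4 = 5, A[1][1] + B[1][1] = 2 + 1 = 3) = 3 (attained at k = 1)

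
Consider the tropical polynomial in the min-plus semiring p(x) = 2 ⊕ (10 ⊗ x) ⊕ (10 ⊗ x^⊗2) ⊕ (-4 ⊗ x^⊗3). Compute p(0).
p(0) = -4

A tropical monomial a ⊗ x^⊗i evaluates to a + i · x. Evaluating each term at x = 0:
  Term 0 contributes 2 + 0 · 0 = 2
  Term 1 contributes 10 + 1 · 0 = 10
  Term 2 contributes 10 + 2 · 0 = 10
  Term 3 contributes -4 + 3 · 0 = -4
p(0) = ⊕ of these = min[2, 10, 10, -4] = -4.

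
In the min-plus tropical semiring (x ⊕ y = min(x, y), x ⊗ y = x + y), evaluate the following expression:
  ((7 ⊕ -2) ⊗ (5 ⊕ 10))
((7 ⊕ -2) ⊗ (5 ⊕ 10)) = 3

Expand innermost to outermost. Recall ⊕ takes the minimum of its arguments and ⊗ takes their sum. Working out the expression ((7 ⊕ -2) ⊗ (5 ⊕ 10)) gives 3.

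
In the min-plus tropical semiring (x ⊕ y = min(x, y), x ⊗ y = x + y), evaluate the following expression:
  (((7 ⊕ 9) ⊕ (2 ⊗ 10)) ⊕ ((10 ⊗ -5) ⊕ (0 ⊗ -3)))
(((7 ⊕ 9) ⊕ (2 ⊗ 10)) ⊕ ((10 ⊗ -5) ⊕ (0 ⊗ -3))) = -3

Expand innermost to outermost. Recall ⊕ takes the minimum of its arguments and ⊗ takes their sum. Working out the expression (((7 ⊕ 9) ⊕ (2 ⊗ 10)) ⊕ ((10 ⊗ -5) ⊕ (0 ⊗ -3))) gives -3.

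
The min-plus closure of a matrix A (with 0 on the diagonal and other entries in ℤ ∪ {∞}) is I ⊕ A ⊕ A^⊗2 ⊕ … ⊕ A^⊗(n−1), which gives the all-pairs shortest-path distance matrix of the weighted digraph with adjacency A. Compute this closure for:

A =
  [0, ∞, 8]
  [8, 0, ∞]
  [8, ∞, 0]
Closure =
  [0, ∞, 8]
  [8, 0, 16]
  [8, ∞, 0]

This is the Floyd-Warshall all-pairs shortest-path computation. For each intermediate vertex k = 0, 1, …, 2, update dist[i][j] ← min(dist[i][j], dist[i][k] + dist[k][j]). The final matrix gives, for each (i, j), the minimum total weight of any directed path from i to j (possibly empty when i = j).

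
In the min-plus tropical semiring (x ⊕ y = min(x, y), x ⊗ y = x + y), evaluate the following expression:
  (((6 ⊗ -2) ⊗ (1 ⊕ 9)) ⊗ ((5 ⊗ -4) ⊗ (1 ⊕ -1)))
(((6 ⊗ -2) ⊗ (1 ⊕ 9)) ⊗ ((5 ⊗ -4) ⊗ (1 ⊕ -1))) = 5

Expand innermost to outermost. Recall ⊕ takes the minimum of its arguments and ⊗ takes their sum. Working out the expression (((6 ⊗ -2) ⊗ (1 ⊕ 9)) ⊗ ((5 ⊗ -4) ⊗ (1 ⊕ -1))) gives 5.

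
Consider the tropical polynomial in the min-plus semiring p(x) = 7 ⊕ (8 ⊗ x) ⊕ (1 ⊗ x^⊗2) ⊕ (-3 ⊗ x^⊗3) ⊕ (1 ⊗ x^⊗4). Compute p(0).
p(0) = -3

A tropical monomial a ⊗ x^⊗i evaluates to a + i · x. Evaluating each term at x = 0:
  Term 0 contributes 7 + 0 · 0 = 7
  Term 1 contributes 8 + 1 · 0 = 8
  Term 2 contributes 1 + 2 · 0 = 1
  Term 3 contributes -3 + 3 · 0 = -3
  Term 4 contributes 1 + 4 · 0 = 1
p(0) = ⊕ of these = min[7, 8, 1, -3, 1] = -3.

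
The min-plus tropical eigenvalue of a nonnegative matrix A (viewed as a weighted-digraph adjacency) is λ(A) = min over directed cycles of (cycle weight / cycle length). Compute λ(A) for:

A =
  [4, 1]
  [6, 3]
λ(A) = 3

Enumerate directed cycles and compute their means (weight / length). Sample:
  cycle 0 → 0: weight = 4, length = 1, mean = 4/1 ≈ 4.000
  cycle 1 → 1: weight = 3, length = 1, mean = 3/1 ≈ 3.000
  cycle 0 → 1 → 0: weight = 7, length = 2, mean = 7/2 ≈ 3.500
  cycle 1 → 0 → 1: weight = 7, length = 2, mean = 7/2 ≈ 3.500
Minimum mean = 3.000, attained e.g. along the cycle 1 → 1 with weight 3 and length 1. So λ(A) = 3/1 = 3.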